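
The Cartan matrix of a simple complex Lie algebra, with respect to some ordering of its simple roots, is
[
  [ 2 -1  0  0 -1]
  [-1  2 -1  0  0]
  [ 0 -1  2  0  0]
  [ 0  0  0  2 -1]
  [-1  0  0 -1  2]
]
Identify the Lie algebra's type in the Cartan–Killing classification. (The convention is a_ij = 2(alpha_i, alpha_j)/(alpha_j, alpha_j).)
A5

The matrix has rank 5 with 2's on the diagonal. Reading the off-diagonal entries as Dynkin edges (a single edge where a_ij = a_ji = -1; a double or triple edge where a_ij * a_ji = 2 or 3), the diagram is a chain of 5 nodes with single edges (A_5). One simple-root ordering that puts it in standard form is (alpha_3, alpha_2, alpha_1, alpha_5, alpha_4). So the algebra is type A_5, i.e. sl(6).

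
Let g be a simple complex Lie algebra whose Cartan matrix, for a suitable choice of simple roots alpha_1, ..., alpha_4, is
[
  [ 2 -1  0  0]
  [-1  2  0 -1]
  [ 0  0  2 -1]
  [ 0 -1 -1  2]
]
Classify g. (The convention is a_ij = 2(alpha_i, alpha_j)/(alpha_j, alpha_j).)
A_4 (sl(5))

The matrix has rank 4 with 2's on the diagonal. Reading the off-diagonal entries as Dynkin edges (a single edge where a_ij = a_ji = -1; a double or triple edge where a_ij * a_ji = 2 or 3), the diagram is a chain of 4 nodes with single edges (A_4). One simple-root ordering that puts it in standard form is (alpha_1, alpha_2, alpha_4, alpha_3). So the algebra is type A_4, i.e. sl(5).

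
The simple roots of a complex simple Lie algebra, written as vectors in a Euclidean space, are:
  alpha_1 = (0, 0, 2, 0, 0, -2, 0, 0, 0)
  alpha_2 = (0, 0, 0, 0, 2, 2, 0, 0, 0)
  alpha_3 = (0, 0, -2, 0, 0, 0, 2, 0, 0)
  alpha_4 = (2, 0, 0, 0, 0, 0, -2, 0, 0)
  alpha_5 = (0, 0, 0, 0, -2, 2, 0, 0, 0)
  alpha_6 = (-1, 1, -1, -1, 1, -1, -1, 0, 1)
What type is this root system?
Compute the Cartan integers a_ij = 2(alpha_i, alpha_j)/(alpha_j, alpha_j); the resulting 6x6 Cartan matrix is
[[2, -1, -1, 0, -1, 0], [-1, 2, 0, 0, 0, 0], [-1, 0, 2, -1, 0, 0], [0, 0, -1, 2, 0, 0], [-1, 0, 0, 0, 2, -1], [0, 0, 0, 0, -1, 2]].
All simple roots have the same length, so the diagram is simply laced. The associated Dynkin diagram is a chain of 5 nodes with one extra node attached to the third node from one end (E_6), so the type is E_6.

E6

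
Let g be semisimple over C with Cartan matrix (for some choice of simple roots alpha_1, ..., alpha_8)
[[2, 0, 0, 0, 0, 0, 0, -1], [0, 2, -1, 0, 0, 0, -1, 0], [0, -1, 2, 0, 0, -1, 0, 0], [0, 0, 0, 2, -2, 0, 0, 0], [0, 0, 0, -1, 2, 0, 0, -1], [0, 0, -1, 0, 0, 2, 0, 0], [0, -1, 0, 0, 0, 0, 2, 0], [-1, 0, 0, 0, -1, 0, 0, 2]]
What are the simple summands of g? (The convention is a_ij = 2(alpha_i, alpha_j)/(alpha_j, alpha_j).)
type A_4 ⊕ type C_4

The diagram associated to this matrix has two connected components: the simple roots {alpha_2, alpha_3, alpha_6, alpha_7} form a chain of 4 nodes with single edges (A_4), and {alpha_1, alpha_4, alpha_5, alpha_8} form a chain of 4 nodes with a double edge at one end; the terminal node there is the unique long simple root (C_4). A semisimple Lie algebra decomposes uniquely as the direct sum of simple ideals, one per connected component of its Dynkin diagram, so g ≅ A_4 ⊕ C_4 (dimension 24 + 36 = 60).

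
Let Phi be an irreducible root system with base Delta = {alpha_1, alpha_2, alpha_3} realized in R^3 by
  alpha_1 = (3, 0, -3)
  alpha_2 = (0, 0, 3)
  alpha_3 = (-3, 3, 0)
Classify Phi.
Compute the Cartan integers a_ij = 2(alpha_i, alpha_j)/(alpha_j, alpha_j); the resulting 3x3 Cartan matrix is
[[2, -2, -1], [-1, 2, 0], [-1, 0, 2]].
The roots have two lengths (squared-length ratio 2:1); the short ones are alpha_{2}. The associated Dynkin diagram is a chain of 3 nodes with a double edge at one end; the terminal node there is the unique short simple root (B_3), so the type is B_3 (the algebra so(7)).

B_3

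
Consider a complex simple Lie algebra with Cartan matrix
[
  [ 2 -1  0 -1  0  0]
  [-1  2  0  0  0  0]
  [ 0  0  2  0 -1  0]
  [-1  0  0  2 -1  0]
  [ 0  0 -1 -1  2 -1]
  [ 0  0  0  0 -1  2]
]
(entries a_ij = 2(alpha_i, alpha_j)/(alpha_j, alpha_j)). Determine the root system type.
The matrix has rank 6 with 2's on the diagonal. Reading the off-diagonal entries as Dynkin edges (a single edge where a_ij = a_ji = -1; a double or triple edge where a_ij * a_ji = 2 or 3), the diagram is a chain of 4 nodes with a fork of two nodes at one end (D_6). One simple-root ordering that puts it in standard form is (alpha_2, alpha_1, alpha_4, alpha_5, alpha_6, alpha_3). So the algebra is type D_6, i.e. so(12).

D6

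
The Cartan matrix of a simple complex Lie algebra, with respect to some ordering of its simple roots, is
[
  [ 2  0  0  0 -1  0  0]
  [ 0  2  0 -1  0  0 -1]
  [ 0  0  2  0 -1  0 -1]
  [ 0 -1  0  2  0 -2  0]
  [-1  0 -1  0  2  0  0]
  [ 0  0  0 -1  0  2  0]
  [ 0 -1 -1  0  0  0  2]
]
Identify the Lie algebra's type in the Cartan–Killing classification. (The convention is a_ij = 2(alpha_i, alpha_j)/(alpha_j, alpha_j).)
The matrix has rank 7 with 2's on the diagonal. Reading the off-diagonal entries as Dynkin edges (a single edge where a_ij = a_ji = -1; a double or triple edge where a_ij * a_ji = 2 or 3), the diagram is a chain of 7 nodes with a double edge at one end; the terminal node there is the unique short simple root (B_7). One simple-root ordering that puts it in standard form is (alpha_1, alpha_5, alpha_3, alpha_7, alpha_2, alpha_4, alpha_6). So the algebra is type B_7, i.e. so(15).

B_7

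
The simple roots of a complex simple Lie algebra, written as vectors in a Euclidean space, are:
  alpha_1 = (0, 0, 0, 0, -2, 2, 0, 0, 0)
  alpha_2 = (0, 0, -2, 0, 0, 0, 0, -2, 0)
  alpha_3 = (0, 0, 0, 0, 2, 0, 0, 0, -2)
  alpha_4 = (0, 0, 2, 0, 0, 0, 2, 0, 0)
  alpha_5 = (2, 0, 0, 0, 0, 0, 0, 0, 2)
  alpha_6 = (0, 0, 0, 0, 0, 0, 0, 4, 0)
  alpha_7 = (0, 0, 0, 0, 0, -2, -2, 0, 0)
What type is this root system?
C_7 (sp(14))

Compute the Cartan integers a_ij = 2(alpha_i, alpha_j)/(alpha_j, alpha_j); the resulting 7x7 Cartan matrix is
[[2, 0, -1, 0, 0, 0, -1], [0, 2, 0, -1, 0, -1, 0], [-1, 0, 2, 0, -1, 0, 0], [0, -1, 0, 2, 0, 0, -1], [0, 0, -1, 0, 2, 0, 0], [0, -2, 0, 0, 0, 2, 0], [-1, 0, 0, -1, 0, 0, 2]].
The roots have two lengths (squared-length ratio 2:1); the short ones are alpha_{1,2,3,4,5,7}. The associated Dynkin diagram is a chain of 7 nodes with a double edge at one end; the terminal node there is the unique long simple root (C_7), so the type is C_7 (the algebra sp(14)).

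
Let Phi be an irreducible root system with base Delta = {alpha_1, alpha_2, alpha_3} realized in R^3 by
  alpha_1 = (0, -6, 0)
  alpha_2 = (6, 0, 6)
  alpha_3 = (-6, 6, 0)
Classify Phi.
Compute the Cartan integers a_ij = 2(alpha_i, alpha_j)/(alpha_j, alpha_j); the resulting 3x3 Cartan matrix is
[[2, 0, -1], [0, 2, -1], [-2, -1, 2]].
The roots have two lengths (squared-length ratio 2:1); the short ones are alpha_{1}. The associated Dynkin diagram is a chain of 3 nodes with a double edge at one end; the terminal node there is the unique short simple root (B_3), so the type is B_3 (the algebra so(7)).

B_3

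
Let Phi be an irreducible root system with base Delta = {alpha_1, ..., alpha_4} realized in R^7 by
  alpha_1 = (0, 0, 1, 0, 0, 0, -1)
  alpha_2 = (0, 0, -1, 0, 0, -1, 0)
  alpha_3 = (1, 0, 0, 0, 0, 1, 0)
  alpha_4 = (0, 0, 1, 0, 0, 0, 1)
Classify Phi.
Compute the Cartan integers a_ij = 2(alpha_i, alpha_j)/(alpha_j, alpha_j); the resulting 4x4 Cartan matrix is
[[2, -1, 0, 0], [-1, 2, -1, -1], [0, -1, 2, 0], [0, -1, 0, 2]].
All simple roots have the same length, so the diagram is simply laced. The associated Dynkin diagram is a chain of 2 nodes with a fork of two nodes at one end (D_4), so the type is D_4 (the algebra so(8)).

D_4 (so(8))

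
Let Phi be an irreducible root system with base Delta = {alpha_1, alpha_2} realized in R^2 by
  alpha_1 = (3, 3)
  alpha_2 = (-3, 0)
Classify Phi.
B_2

Compute the Cartan integers a_ij = 2(alpha_i, alpha_j)/(alpha_j, alpha_j); the resulting 2x2 Cartan matrix is
[[2, -2], [-1, 2]].
The roots have two lengths (squared-length ratio 2:1); the short ones are alpha_{2}. The associated Dynkin diagram is a chain of 2 nodes with a double edge at one end; the terminal node there is the unique short simple root (B_2), so the type is B_2 (the algebra so(5)).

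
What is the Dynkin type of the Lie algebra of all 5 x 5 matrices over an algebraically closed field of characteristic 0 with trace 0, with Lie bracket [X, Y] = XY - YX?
This is sl(5), which has dimension 5^2 - 1 = 24 and rank 5 - 1 = 4 (a Cartan subalgebra is the diagonal traceless matrices). In the classification of classical Lie algebras, the special linear algebra sl(n+1) has type A_n; here n = 4, so the Dynkin diagram is a chain of 4 nodes with single edges (A_4). Hence the type is A_4.

A_4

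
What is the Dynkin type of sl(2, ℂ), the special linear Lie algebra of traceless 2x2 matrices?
A1

This is sl(2), which has dimension 2^2 - 1 = 3 and rank 2 - 1 = 1 (a Cartan subalgebra is the diagonal traceless matrices). In the classification of classical Lie algebras, the special linear algebra sl(n+1) has type A_n; here n = 1, so the Dynkin diagram is a chain of 1 nodes with single edges (A_1). Hence the type is A_1.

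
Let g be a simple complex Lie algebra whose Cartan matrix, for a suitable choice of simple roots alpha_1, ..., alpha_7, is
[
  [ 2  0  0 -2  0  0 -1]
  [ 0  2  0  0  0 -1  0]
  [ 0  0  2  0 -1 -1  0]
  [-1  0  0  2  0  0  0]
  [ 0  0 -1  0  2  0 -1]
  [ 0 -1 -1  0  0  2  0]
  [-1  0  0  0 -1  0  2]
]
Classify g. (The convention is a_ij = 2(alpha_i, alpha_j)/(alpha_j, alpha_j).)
B_7 (so(15))

The matrix has rank 7 with 2's on the diagonal. Reading the off-diagonal entries as Dynkin edges (a single edge where a_ij = a_ji = -1; a double or triple edge where a_ij * a_ji = 2 or 3), the diagram is a chain of 7 nodes with a double edge at one end; the terminal node there is the unique short simple root (B_7). One simple-root ordering that puts it in standard form is (alpha_2, alpha_6, alpha_3, alpha_5, alpha_7, alpha_1, alpha_4). So the algebra is type B_7, i.e. so(15).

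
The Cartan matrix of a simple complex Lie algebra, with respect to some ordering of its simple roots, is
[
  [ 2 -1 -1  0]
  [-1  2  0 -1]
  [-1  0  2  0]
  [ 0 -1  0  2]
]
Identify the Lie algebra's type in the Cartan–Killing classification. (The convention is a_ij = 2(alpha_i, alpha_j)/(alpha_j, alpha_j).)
The matrix has rank 4 with 2's on the diagonal. Reading the off-diagonal entries as Dynkin edges (a single edge where a_ij = a_ji = -1; a double or triple edge where a_ij * a_ji = 2 or 3), the diagram is a chain of 4 nodes with single edges (A_4). One simple-root ordering that puts it in standard form is (alpha_3, alpha_1, alpha_2, alpha_4). So the algebra is type A_4, i.e. sl(5).

A4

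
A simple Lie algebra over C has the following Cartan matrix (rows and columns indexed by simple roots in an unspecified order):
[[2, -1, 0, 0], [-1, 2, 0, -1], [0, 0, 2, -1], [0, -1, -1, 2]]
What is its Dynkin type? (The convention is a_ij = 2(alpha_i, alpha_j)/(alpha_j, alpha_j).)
A_4 (sl(5))

The matrix has rank 4 with 2's on the diagonal. Reading the off-diagonal entries as Dynkin edges (a single edge where a_ij = a_ji = -1; a double or triple edge where a_ij * a_ji = 2 or 3), the diagram is a chain of 4 nodes with single edges (A_4). One simple-root ordering that puts it in standard form is (alpha_3, alpha_4, alpha_2, alpha_1). So the algebra is type A_4, i.e. sl(5).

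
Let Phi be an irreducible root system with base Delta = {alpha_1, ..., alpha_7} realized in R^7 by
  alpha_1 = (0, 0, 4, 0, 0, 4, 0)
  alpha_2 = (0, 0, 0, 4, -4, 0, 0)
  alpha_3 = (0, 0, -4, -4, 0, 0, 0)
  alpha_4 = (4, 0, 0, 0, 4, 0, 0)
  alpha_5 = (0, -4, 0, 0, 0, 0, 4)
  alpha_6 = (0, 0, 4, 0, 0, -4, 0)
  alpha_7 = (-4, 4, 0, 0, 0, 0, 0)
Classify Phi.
D_7

Compute the Cartan integers a_ij = 2(alpha_i, alpha_j)/(alpha_j, alpha_j); the resulting 7x7 Cartan matrix is
[[2, 0, -1, 0, 0, 0, 0], [0, 2, -1, -1, 0, 0, 0], [-1, -1, 2, 0, 0, -1, 0], [0, -1, 0, 2, 0, 0, -1], [0, 0, 0, 0, 2, 0, -1], [0, 0, -1, 0, 0, 2, 0], [0, 0, 0, -1, -1, 0, 2]].
All simple roots have the same length, so the diagram is simply laced. The associated Dynkin diagram is a chain of 5 nodes with a fork of two nodes at one end (D_7), so the type is D_7 (the algebra so(14)).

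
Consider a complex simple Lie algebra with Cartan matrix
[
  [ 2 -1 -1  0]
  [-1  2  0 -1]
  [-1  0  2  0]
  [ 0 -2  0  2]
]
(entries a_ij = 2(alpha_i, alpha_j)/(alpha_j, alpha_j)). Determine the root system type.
C4

The matrix has rank 4 with 2's on the diagonal. Reading the off-diagonal entries as Dynkin edges (a single edge where a_ij = a_ji = -1; a double or triple edge where a_ij * a_ji = 2 or 3), the diagram is a chain of 4 nodes with a double edge at one end; the terminal node there is the unique long simple root (C_4). One simple-root ordering that puts it in standard form is (alpha_3, alpha_1, alpha_2, alpha_4). So the algebra is type C_4, i.e. sp(8).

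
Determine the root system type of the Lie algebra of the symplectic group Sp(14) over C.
C7

This is sp(14), which has dimension 14(14+1)/2 = 105 and rank 14/2 = 7. In the classification of classical Lie algebras, the symplectic algebra sp(2n) has type C_n; here n = 7, so the Dynkin diagram is a chain of 7 nodes with a double edge at one end; the terminal node there is the unique long simple root (C_7). Hence the type is C_7.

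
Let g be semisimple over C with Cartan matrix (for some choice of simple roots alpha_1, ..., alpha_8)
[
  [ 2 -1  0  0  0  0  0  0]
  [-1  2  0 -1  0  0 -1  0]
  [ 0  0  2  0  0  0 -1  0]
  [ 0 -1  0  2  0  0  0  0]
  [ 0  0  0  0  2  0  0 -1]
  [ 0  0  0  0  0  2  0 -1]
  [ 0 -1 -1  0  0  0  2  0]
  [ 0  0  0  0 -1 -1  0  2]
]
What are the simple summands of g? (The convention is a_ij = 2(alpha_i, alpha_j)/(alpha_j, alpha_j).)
The diagram associated to this matrix has two connected components: the simple roots {alpha_5, alpha_6, alpha_8} form a chain of 3 nodes with single edges (A_3), and {alpha_1, alpha_2, alpha_3, alpha_4, alpha_7} form a chain of 3 nodes with a fork of two nodes at one end (D_5). A semisimple Lie algebra decomposes uniquely as the direct sum of simple ideals, one per connected component of its Dynkin diagram, so g ≅ A_3 ⊕ D_5 (dimension 15 + 45 = 60).

A3 ⊕ D5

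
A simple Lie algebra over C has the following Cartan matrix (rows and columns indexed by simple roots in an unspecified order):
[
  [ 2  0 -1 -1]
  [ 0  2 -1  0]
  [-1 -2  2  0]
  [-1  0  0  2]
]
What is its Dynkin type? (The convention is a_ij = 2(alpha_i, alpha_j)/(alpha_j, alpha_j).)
The matrix has rank 4 with 2's on the diagonal. Reading the off-diagonal entries as Dynkin edges (a single edge where a_ij = a_ji = -1; a double or triple edge where a_ij * a_ji = 2 or 3), the diagram is a chain of 4 nodes with a double edge at one end; the terminal node there is the unique short simple root (B_4). One simple-root ordering that puts it in standard form is (alpha_4, alpha_1, alpha_3, alpha_2). So the algebra is type B_4, i.e. so(9).

B_4 (so(9))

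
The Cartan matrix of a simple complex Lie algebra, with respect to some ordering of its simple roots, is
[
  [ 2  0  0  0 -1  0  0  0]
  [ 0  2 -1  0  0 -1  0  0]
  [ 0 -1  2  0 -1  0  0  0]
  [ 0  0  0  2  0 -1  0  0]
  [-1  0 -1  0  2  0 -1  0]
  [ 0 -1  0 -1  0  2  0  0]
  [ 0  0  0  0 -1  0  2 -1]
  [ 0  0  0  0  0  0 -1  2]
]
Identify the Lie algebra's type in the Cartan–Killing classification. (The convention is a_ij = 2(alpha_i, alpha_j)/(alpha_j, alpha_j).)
The matrix has rank 8 with 2's on the diagonal. Reading the off-diagonal entries as Dynkin edges (a single edge where a_ij = a_ji = -1; a double or triple edge where a_ij * a_ji = 2 or 3), the diagram is a chain of 7 nodes with one extra node attached to the third node from one end (E_8). One simple-root ordering that puts it in standard form is (alpha_8, alpha_1, alpha_7, alpha_5, alpha_3, alpha_2, alpha_6, alpha_4). So the algebra is type E_8.

type E_8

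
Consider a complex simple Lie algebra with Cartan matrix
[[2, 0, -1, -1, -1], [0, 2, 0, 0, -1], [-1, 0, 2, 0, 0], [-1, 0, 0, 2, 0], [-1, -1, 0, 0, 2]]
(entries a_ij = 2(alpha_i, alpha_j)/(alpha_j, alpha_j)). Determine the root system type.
The matrix has rank 5 with 2's on the diagonal. Reading the off-diagonal entries as Dynkin edges (a single edge where a_ij = a_ji = -1; a double or triple edge where a_ij * a_ji = 2 or 3), the diagram is a chain of 3 nodes with a fork of two nodes at one end (D_5). One simple-root ordering that puts it in standard form is (alpha_2, alpha_5, alpha_1, alpha_3, alpha_4). So the algebra is type D_5, i.e. so(10).

D5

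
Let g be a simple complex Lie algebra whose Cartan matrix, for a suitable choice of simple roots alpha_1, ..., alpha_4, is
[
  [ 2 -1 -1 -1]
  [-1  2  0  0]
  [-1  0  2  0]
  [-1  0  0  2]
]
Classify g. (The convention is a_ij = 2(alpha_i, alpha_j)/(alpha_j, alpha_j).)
The matrix has rank 4 with 2's on the diagonal. Reading the off-diagonal entries as Dynkin edges (a single edge where a_ij = a_ji = -1; a double or triple edge where a_ij * a_ji = 2 or 3), the diagram is a chain of 2 nodes with a fork of two nodes at one end (D_4). One simple-root ordering that puts it in standard form is (alpha_2, alpha_1, alpha_4, alpha_3). So the algebra is type D_4, i.e. so(8).

D4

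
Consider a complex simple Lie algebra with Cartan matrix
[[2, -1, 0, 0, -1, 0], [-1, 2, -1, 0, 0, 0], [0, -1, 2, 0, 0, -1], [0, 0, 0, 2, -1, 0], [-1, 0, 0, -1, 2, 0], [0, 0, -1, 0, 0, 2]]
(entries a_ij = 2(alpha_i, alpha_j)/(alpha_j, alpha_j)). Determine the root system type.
The matrix has rank 6 with 2's on the diagonal. Reading the off-diagonal entries as Dynkin edges (a single edge where a_ij = a_ji = -1; a double or triple edge where a_ij * a_ji = 2 or 3), the diagram is a chain of 6 nodes with single edges (A_6). One simple-root ordering that puts it in standard form is (alpha_6, alpha_3, alpha_2, alpha_1, alpha_5, alpha_4). So the algebra is type A_6, i.e. sl(7).

A6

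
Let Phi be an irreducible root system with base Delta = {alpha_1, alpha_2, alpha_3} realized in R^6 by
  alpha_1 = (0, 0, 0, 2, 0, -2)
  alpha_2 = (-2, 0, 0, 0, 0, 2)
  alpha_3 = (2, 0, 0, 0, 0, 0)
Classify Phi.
Compute the Cartan integers a_ij = 2(alpha_i, alpha_j)/(alpha_j, alpha_j); the resulting 3x3 Cartan matrix is
[[2, -1, 0], [-1, 2, -2], [0, -1, 2]].
The roots have two lengths (squared-length ratio 2:1); the short ones are alpha_{3}. The associated Dynkin diagram is a chain of 3 nodes with a double edge at one end; the terminal node there is the unique short simple root (B_3), so the type is B_3 (the algebra so(7)).

B_3 (so(7))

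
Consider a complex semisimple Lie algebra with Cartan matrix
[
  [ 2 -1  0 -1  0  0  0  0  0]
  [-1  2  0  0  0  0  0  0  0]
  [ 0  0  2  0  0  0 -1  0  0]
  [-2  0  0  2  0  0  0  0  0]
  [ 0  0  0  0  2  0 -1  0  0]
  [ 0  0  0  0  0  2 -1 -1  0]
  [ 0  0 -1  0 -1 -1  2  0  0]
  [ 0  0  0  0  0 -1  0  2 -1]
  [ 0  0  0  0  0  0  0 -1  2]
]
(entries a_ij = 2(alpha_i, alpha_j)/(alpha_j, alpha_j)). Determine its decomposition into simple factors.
C3 + D6

The diagram associated to this matrix has two connected components: the simple roots {alpha_1, alpha_2, alpha_4} form a chain of 3 nodes with a double edge at one end; the terminal node there is the unique long simple root (C_3), and {alpha_3, alpha_5, alpha_6, alpha_7, alpha_8, alpha_9} form a chain of 4 nodes with a fork of two nodes at one end (D_6). A semisimple Lie algebra decomposes uniquely as the direct sum of simple ideals, one per connected component of its Dynkin diagram, so g ≅ C_3 ⊕ D_6 (dimension 21 + 66 = 87).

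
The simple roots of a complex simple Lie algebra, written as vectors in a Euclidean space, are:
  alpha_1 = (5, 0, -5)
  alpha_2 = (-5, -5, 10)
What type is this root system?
G_2

Compute the Cartan integers a_ij = 2(alpha_i, alpha_j)/(alpha_j, alpha_j); the resulting 2x2 Cartan matrix is
[[2, -1], [-3, 2]].
The roots have two lengths (squared-length ratio 3:1); the short ones are alpha_{1}. The associated Dynkin diagram is two nodes joined by a triple edge (G_2), so the type is G_2.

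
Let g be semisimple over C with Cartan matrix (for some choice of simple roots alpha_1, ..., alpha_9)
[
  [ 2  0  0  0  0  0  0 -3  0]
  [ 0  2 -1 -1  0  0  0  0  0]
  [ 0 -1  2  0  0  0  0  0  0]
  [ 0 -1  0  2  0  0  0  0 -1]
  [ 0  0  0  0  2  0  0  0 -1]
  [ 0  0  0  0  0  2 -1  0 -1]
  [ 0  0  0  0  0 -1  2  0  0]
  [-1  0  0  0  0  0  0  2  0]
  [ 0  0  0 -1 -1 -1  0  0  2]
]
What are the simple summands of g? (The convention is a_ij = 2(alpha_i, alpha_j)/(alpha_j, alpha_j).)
The diagram associated to this matrix has two connected components: the simple roots {alpha_2, alpha_3, alpha_4, alpha_5, alpha_6, alpha_7, alpha_9} form a chain of 6 nodes with one extra node attached to the third node from one end (E_7), and {alpha_1, alpha_8} form two nodes joined by a triple edge (G_2). A semisimple Lie algebra decomposes uniquely as the direct sum of simple ideals, one per connected component of its Dynkin diagram, so g ≅ E_7 ⊕ G_2 (dimension 133 + 14 = 147).

type E_7 + type G_2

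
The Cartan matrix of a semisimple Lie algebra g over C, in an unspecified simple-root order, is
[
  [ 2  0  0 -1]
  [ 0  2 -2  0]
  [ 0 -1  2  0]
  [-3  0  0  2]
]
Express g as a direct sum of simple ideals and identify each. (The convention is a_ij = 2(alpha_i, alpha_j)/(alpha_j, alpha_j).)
B2 + G2

The diagram associated to this matrix has two connected components: the simple roots {alpha_2, alpha_3} form a chain of 2 nodes with a double edge at one end; the terminal node there is the unique short simple root (B_2), and {alpha_1, alpha_4} form two nodes joined by a triple edge (G_2). A semisimple Lie algebra decomposes uniquely as the direct sum of simple ideals, one per connected component of its Dynkin diagram, so g ≅ B_2 ⊕ G_2 (dimension 10 + 14 = 24).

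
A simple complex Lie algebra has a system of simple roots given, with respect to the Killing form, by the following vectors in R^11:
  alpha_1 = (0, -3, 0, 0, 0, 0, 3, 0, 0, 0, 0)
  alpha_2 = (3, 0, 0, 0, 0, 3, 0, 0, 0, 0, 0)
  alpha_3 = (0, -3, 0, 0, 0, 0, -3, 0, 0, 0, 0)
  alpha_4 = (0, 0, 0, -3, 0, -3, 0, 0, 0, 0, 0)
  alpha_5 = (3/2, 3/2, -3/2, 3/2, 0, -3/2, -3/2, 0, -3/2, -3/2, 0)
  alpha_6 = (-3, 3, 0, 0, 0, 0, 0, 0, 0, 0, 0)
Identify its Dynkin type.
Compute the Cartan integers a_ij = 2(alpha_i, alpha_j)/(alpha_j, alpha_j); the resulting 6x6 Cartan matrix is
[[2, 0, 0, 0, -1, -1], [0, 2, 0, -1, 0, -1], [0, 0, 2, 0, 0, -1], [0, -1, 0, 2, 0, 0], [-1, 0, 0, 0, 2, 0], [-1, -1, -1, 0, 0, 2]].
All simple roots have the same length, so the diagram is simply laced. The associated Dynkin diagram is a chain of 5 nodes with one extra node attached to the third node from one end (E_6), so the type is E_6.

E6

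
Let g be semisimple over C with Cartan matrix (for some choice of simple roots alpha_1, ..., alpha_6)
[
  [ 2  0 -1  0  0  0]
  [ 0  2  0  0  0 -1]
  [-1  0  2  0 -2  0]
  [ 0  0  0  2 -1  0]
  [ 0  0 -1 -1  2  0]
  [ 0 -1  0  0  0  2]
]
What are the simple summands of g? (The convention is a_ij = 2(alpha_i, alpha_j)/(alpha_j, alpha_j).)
The diagram associated to this matrix has two connected components: the simple roots {alpha_2, alpha_6} form a chain of 2 nodes with single edges (A_2), and {alpha_1, alpha_3, alpha_4, alpha_5} form a chain of 4 nodes with a double edge between the middle two (F_4). A semisimple Lie algebra decomposes uniquely as the direct sum of simple ideals, one per connected component of its Dynkin diagram, so g ≅ A_2 ⊕ F_4 (dimension 8 + 52 = 60).

A2 + F4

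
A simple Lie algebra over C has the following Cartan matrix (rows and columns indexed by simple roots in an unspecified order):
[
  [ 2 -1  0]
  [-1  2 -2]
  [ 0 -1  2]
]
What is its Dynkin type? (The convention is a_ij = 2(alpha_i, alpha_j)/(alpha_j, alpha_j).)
type B_3

The matrix has rank 3 with 2's on the diagonal. Reading the off-diagonal entries as Dynkin edges (a single edge where a_ij = a_ji = -1; a double or triple edge where a_ij * a_ji = 2 or 3), the diagram is a chain of 3 nodes with a double edge at one end; the terminal node there is the unique short simple root (B_3). One simple-root ordering that puts it in standard form is (alpha_1, alpha_2, alpha_3). So the algebra is type B_3, i.e. so(7).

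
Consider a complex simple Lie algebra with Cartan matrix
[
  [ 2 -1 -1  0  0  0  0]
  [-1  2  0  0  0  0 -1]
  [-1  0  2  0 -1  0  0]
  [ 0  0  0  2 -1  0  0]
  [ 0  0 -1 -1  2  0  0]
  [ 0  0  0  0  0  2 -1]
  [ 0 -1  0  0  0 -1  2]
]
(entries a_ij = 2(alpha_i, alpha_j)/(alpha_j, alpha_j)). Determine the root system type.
The matrix has rank 7 with 2's on the diagonal. Reading the off-diagonal entries as Dynkin edges (a single edge where a_ij = a_ji = -1; a double or triple edge where a_ij * a_ji = 2 or 3), the diagram is a chain of 7 nodes with single edges (A_7). One simple-root ordering that puts it in standard form is (alpha_6, alpha_7, alpha_2, alpha_1, alpha_3, alpha_5, alpha_4). So the algebra is type A_7, i.e. sl(8).

A_7 (sl(8))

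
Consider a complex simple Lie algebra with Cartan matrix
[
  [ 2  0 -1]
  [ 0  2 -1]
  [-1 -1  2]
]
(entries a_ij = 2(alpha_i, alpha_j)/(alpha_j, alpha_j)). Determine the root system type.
A3

The matrix has rank 3 with 2's on the diagonal. Reading the off-diagonal entries as Dynkin edges (a single edge where a_ij = a_ji = -1; a double or triple edge where a_ij * a_ji = 2 or 3), the diagram is a chain of 3 nodes with single edges (A_3). One simple-root ordering that puts it in standard form is (alpha_1, alpha_3, alpha_2). So the algebra is type A_3, i.e. sl(4).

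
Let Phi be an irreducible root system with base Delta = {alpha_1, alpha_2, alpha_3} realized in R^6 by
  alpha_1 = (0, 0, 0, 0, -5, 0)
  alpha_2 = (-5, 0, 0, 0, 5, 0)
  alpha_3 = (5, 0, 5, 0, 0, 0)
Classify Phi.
Compute the Cartan integers a_ij = 2(alpha_i, alpha_j)/(alpha_j, alpha_j); the resulting 3x3 Cartan matrix is
[[2, -1, 0], [-2, 2, -1], [0, -1, 2]].
The roots have two lengths (squared-length ratio 2:1); the short ones are alpha_{1}. The associated Dynkin diagram is a chain of 3 nodes with a double edge at one end; the terminal node there is the unique short simple root (B_3), so the type is B_3 (the algebra so(7)).

type B_3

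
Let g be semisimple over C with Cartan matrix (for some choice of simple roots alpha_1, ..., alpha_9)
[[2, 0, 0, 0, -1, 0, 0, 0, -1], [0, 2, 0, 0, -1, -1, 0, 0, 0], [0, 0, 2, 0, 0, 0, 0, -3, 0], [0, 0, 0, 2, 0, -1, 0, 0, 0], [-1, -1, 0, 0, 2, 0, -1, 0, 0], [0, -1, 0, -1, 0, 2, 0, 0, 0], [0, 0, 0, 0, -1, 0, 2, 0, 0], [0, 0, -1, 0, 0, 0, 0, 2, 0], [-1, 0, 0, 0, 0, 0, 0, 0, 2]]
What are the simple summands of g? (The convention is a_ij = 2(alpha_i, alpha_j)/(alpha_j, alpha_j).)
The diagram associated to this matrix has two connected components: the simple roots {alpha_1, alpha_2, alpha_4, alpha_5, alpha_6, alpha_7, alpha_9} form a chain of 6 nodes with one extra node attached to the third node from one end (E_7), and {alpha_3, alpha_8} form two nodes joined by a triple edge (G_2). A semisimple Lie algebra decomposes uniquely as the direct sum of simple ideals, one per connected component of its Dynkin diagram, so g ≅ E_7 ⊕ G_2 (dimension 133 + 14 = 147).

E_7 + G_2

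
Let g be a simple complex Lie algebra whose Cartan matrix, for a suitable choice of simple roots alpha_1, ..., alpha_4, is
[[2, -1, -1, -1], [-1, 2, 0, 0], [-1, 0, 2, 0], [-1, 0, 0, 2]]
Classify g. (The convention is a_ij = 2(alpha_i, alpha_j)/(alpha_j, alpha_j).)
The matrix has rank 4 with 2's on the diagonal. Reading the off-diagonal entries as Dynkin edges (a single edge where a_ij = a_ji = -1; a double or triple edge where a_ij * a_ji = 2 or 3), the diagram is a chain of 2 nodes with a fork of two nodes at one end (D_4). One simple-root ordering that puts it in standard form is (alpha_2, alpha_1, alpha_4, alpha_3). So the algebra is type D_4, i.e. so(8).

D4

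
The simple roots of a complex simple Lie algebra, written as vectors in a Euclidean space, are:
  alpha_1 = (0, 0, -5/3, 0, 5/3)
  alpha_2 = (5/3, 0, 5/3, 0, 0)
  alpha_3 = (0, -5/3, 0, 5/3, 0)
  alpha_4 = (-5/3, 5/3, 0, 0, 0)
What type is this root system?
Compute the Cartan integers a_ij = 2(alpha_i, alpha_j)/(alpha_j, alpha_j); the resulting 4x4 Cartan matrix is
[[2, -1, 0, 0], [-1, 2, 0, -1], [0, 0, 2, -1], [0, -1, -1, 2]].
All simple roots have the same length, so the diagram is simply laced. The associated Dynkin diagram is a chain of 4 nodes with single edges (A_4), so the type is A_4 (the algebra sl(5)).

A_4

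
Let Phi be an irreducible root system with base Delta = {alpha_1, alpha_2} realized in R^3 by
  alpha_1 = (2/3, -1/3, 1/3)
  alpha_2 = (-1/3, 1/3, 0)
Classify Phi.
G_2

Compute the Cartan integers a_ij = 2(alpha_i, alpha_j)/(alpha_j, alpha_j); the resulting 2x2 Cartan matrix is
[[2, -3], [-1, 2]].
The roots have two lengths (squared-length ratio 3:1); the short ones are alpha_{2}. The associated Dynkin diagram is two nodes joined by a triple edge (G_2), so the type is G_2.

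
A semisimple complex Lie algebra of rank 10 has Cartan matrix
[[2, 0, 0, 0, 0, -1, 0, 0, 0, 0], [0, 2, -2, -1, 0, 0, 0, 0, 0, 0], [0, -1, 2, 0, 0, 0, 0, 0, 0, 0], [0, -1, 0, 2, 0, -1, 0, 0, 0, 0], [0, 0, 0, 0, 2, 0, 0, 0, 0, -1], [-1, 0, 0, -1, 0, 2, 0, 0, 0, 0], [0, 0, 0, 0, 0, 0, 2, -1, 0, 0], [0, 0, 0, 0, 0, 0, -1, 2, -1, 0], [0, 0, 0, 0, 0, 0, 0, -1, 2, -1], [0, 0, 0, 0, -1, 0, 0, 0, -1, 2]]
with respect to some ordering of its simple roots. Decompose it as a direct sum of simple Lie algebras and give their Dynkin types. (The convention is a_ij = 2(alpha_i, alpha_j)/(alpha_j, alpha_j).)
The diagram associated to this matrix has two connected components: the simple roots {alpha_5, alpha_7, alpha_8, alpha_9, alpha_10} form a chain of 5 nodes with single edges (A_5), and {alpha_1, alpha_2, alpha_3, alpha_4, alpha_6} form a chain of 5 nodes with a double edge at one end; the terminal node there is the unique short simple root (B_5). A semisimple Lie algebra decomposes uniquely as the direct sum of simple ideals, one per connected component of its Dynkin diagram, so g ≅ A_5 ⊕ B_5 (dimension 35 + 55 = 90).

A_5 + B_5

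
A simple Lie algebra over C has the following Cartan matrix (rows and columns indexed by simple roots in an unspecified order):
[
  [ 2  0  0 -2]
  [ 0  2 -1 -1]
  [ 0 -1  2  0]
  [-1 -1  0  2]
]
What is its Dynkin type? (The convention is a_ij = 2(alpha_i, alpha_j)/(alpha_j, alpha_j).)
The matrix has rank 4 with 2's on the diagonal. Reading the off-diagonal entries as Dynkin edges (a single edge where a_ij = a_ji = -1; a double or triple edge where a_ij * a_ji = 2 or 3), the diagram is a chain of 4 nodes with a double edge at one end; the terminal node there is the unique long simple root (C_4). One simple-root ordering that puts it in standard form is (alpha_3, alpha_2, alpha_4, alpha_1). So the algebra is type C_4, i.e. sp(8).

C_4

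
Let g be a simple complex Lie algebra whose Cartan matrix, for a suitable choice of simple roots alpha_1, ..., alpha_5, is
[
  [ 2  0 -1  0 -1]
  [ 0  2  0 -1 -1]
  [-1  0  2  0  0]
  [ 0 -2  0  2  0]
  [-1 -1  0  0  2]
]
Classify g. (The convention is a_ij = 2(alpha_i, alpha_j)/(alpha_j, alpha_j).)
C_5

The matrix has rank 5 with 2's on the diagonal. Reading the off-diagonal entries as Dynkin edges (a single edge where a_ij = a_ji = -1; a double or triple edge where a_ij * a_ji = 2 or 3), the diagram is a chain of 5 nodes with a double edge at one end; the terminal node there is the unique long simple root (C_5). One simple-root ordering that puts it in standard form is (alpha_3, alpha_1, alpha_5, alpha_2, alpha_4). So the algebra is type C_5, i.e. sp(10).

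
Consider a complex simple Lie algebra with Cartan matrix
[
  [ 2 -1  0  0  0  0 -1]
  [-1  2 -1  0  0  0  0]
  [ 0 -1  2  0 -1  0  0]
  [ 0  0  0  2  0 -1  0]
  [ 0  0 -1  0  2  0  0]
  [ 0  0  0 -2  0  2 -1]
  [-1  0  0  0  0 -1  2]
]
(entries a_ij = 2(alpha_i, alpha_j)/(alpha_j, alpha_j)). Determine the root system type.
The matrix has rank 7 with 2's on the diagonal. Reading the off-diagonal entries as Dynkin edges (a single edge where a_ij = a_ji = -1; a double or triple edge where a_ij * a_ji = 2 or 3), the diagram is a chain of 7 nodes with a double edge at one end; the terminal node there is the unique short simple root (B_7). One simple-root ordering that puts it in standard form is (alpha_5, alpha_3, alpha_2, alpha_1, alpha_7, alpha_6, alpha_4). So the algebra is type B_7, i.e. so(15).

type B_7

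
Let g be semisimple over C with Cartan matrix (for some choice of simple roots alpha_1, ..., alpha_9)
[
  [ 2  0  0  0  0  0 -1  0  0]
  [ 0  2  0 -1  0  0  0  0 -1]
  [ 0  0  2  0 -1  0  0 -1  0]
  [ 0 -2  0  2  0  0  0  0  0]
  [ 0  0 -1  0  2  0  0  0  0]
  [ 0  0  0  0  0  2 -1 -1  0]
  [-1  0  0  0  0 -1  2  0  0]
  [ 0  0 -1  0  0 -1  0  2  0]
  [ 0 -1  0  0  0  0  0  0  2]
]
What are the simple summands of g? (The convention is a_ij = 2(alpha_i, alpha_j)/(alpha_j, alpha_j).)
The diagram associated to this matrix has two connected components: the simple roots {alpha_1, alpha_3, alpha_5, alpha_6, alpha_7, alpha_8} form a chain of 6 nodes with single edges (A_6), and {alpha_2, alpha_4, alpha_9} form a chain of 3 nodes with a double edge at one end; the terminal node there is the unique long simple root (C_3). A semisimple Lie algebra decomposes uniquely as the direct sum of simple ideals, one per connected component of its Dynkin diagram, so g ≅ A_6 ⊕ C_3 (dimension 48 + 21 = 69).

A_6 ⊕ C_3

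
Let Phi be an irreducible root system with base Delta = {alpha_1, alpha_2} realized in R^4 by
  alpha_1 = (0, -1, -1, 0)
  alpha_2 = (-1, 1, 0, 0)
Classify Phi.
type A_2

Compute the Cartan integers a_ij = 2(alpha_i, alpha_j)/(alpha_j, alpha_j); the resulting 2x2 Cartan matrix is
[[2, -1], [-1, 2]].
All simple roots have the same length, so the diagram is simply laced. The associated Dynkin diagram is a chain of 2 nodes with single edges (A_2), so the type is A_2 (the algebra sl(3)).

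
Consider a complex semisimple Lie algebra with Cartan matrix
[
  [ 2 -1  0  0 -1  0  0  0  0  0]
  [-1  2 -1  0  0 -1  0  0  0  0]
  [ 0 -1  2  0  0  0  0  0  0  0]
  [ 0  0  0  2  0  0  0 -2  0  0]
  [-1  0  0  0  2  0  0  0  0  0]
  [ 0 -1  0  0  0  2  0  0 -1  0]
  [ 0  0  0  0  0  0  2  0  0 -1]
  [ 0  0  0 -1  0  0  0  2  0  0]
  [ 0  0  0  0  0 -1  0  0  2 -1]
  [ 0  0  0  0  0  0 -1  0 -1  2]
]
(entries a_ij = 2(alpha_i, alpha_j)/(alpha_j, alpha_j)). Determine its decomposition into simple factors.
The diagram associated to this matrix has two connected components: the simple roots {alpha_4, alpha_8} form a chain of 2 nodes with a double edge at one end; the terminal node there is the unique short simple root (B_2), and {alpha_1, alpha_2, alpha_3, alpha_5, alpha_6, alpha_7, alpha_9, alpha_10} form a chain of 7 nodes with one extra node attached to the third node from one end (E_8). A semisimple Lie algebra decomposes uniquely as the direct sum of simple ideals, one per connected component of its Dynkin diagram, so g ≅ B_2 ⊕ E_8 (dimension 10 + 248 = 258).

B2 + E8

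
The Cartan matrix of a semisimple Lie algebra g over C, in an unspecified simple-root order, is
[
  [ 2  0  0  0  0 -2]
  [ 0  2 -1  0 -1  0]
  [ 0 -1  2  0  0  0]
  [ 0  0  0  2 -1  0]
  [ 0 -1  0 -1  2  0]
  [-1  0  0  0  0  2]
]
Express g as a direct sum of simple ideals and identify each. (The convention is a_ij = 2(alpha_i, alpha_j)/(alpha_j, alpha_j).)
A_4 ⊕ B_2

The diagram associated to this matrix has two connected components: the simple roots {alpha_2, alpha_3, alpha_4, alpha_5} form a chain of 4 nodes with single edges (A_4), and {alpha_1, alpha_6} form a chain of 2 nodes with a double edge at one end; the terminal node there is the unique short simple root (B_2). A semisimple Lie algebra decomposes uniquely as the direct sum of simple ideals, one per connected component of its Dynkin diagram, so g ≅ A_4 ⊕ B_2 (dimension 24 + 10 = 34).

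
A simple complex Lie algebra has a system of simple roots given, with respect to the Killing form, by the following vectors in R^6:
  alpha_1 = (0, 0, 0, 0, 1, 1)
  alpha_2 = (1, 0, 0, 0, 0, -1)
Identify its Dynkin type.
Compute the Cartan integers a_ij = 2(alpha_i, alpha_j)/(alpha_j, alpha_j); the resulting 2x2 Cartan matrix is
[[2, -1], [-1, 2]].
All simple roots have the same length, so the diagram is simply laced. The associated Dynkin diagram is a chain of 2 nodes with single edges (A_2), so the type is A_2 (the algebra sl(3)).

type A_2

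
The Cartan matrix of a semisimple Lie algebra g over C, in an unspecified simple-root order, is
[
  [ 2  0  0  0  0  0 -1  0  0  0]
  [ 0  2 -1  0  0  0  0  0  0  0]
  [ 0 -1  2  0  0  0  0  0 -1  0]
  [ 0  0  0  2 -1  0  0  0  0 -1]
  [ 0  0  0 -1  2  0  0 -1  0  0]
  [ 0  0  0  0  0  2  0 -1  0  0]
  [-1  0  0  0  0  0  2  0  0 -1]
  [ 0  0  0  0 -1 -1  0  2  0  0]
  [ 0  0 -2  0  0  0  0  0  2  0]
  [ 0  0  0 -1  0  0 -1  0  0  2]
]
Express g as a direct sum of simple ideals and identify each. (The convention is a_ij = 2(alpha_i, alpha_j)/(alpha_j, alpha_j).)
A_7 ⊕ C_3

The diagram associated to this matrix has two connected components: the simple roots {alpha_1, alpha_4, alpha_5, alpha_6, alpha_7, alpha_8, alpha_10} form a chain of 7 nodes with single edges (A_7), and {alpha_2, alpha_3, alpha_9} form a chain of 3 nodes with a double edge at one end; the terminal node there is the unique long simple root (C_3). A semisimple Lie algebra decomposes uniquely as the direct sum of simple ideals, one per connected component of its Dynkin diagram, so g ≅ A_7 ⊕ C_3 (dimension 63 + 21 = 84).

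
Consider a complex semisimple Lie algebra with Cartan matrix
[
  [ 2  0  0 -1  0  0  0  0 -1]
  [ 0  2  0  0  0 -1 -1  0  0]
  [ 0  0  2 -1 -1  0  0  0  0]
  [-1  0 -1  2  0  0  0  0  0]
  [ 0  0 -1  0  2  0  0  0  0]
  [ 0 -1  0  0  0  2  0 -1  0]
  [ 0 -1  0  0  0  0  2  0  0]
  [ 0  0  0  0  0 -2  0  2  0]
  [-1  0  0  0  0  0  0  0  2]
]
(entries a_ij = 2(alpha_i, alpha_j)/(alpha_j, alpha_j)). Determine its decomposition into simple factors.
A5 + C4

The diagram associated to this matrix has two connected components: the simple roots {alpha_1, alpha_3, alpha_4, alpha_5, alpha_9} form a chain of 5 nodes with single edges (A_5), and {alpha_2, alpha_6, alpha_7, alpha_8} form a chain of 4 nodes with a double edge at one end; the terminal node there is the unique long simple root (C_4). A semisimple Lie algebra decomposes uniquely as the direct sum of simple ideals, one per connected component of its Dynkin diagram, so g ≅ A_5 ⊕ C_4 (dimension 35 + 36 = 71).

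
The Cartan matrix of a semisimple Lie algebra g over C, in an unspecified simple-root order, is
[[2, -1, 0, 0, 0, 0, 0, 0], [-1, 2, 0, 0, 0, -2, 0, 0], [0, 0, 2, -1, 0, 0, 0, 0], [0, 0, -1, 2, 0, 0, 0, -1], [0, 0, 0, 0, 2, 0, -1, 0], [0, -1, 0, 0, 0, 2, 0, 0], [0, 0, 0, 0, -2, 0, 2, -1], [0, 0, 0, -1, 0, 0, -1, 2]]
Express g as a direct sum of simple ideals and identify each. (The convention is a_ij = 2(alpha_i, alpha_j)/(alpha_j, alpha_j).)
The diagram associated to this matrix has two connected components: the simple roots {alpha_1, alpha_2, alpha_6} form a chain of 3 nodes with a double edge at one end; the terminal node there is the unique short simple root (B_3), and {alpha_3, alpha_4, alpha_5, alpha_7, alpha_8} form a chain of 5 nodes with a double edge at one end; the terminal node there is the unique short simple root (B_5). A semisimple Lie algebra decomposes uniquely as the direct sum of simple ideals, one per connected component of its Dynkin diagram, so g ≅ B_3 ⊕ B_5 (dimension 21 + 55 = 76).

B_3 ⊕ B_5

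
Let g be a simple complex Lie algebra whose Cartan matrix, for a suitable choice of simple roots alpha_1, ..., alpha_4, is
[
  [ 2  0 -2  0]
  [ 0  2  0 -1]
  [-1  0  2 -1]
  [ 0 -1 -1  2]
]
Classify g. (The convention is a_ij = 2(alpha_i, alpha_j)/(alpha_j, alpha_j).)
The matrix has rank 4 with 2's on the diagonal. Reading the off-diagonal entries as Dynkin edges (a single edge where a_ij = a_ji = -1; a double or triple edge where a_ij * a_ji = 2 or 3), the diagram is a chain of 4 nodes with a double edge at one end; the terminal node there is the unique long simple root (C_4). One simple-root ordering that puts it in standard form is (alpha_2, alpha_4, alpha_3, alpha_1). So the algebra is type C_4, i.e. sp(8).

C_4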